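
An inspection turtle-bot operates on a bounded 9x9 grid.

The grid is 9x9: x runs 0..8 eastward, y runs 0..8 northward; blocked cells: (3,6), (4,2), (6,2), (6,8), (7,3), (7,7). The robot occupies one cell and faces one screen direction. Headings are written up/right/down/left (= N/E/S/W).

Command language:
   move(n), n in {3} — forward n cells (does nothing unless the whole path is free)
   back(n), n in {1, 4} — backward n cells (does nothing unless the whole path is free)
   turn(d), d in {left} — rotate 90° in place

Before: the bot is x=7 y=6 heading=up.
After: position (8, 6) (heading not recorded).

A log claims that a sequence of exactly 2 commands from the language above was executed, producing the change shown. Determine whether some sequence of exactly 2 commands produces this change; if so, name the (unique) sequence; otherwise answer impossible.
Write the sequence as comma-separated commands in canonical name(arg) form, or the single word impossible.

key: running back(1) before turn(left) would end elsewhere — order is forced
start: x=7 y=6 heading=up
step 1 (turn(left)): x=7 y=6 heading=left
step 2 (back(1)): x=8 y=6 heading=left
uniquely the one of 16 2-step routes that fits.

turn(left), back(1)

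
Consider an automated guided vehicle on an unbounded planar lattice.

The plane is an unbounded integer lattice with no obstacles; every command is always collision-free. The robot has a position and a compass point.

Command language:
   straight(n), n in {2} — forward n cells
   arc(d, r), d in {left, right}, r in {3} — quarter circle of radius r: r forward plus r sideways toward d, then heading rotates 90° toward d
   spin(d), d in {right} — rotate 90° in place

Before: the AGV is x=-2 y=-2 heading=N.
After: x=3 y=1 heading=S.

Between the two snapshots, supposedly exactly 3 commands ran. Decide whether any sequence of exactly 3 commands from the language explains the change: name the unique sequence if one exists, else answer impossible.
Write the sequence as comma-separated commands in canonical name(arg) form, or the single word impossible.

key: order matters: swapping arc(right, 3) and spin(right) lands elsewhere
begin: x=-2 y=-2 heading=N
[1] after arc(right, 3): x=1 y=1 heading=E
[2] after straight(2): x=3 y=1 heading=E
[3] after spin(right): x=3 y=1 heading=S
no rival 3-sequence matches.

arc(right, 3), straight(2), spin(right)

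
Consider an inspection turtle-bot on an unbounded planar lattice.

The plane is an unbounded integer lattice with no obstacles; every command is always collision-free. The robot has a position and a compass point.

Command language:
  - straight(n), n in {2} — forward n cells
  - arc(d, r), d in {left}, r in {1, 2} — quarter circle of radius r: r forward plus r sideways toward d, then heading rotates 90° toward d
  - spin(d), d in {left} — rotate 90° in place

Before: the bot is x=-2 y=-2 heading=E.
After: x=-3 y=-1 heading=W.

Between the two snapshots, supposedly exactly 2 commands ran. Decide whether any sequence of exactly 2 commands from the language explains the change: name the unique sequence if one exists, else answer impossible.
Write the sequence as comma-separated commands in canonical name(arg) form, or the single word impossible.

spin(left), arc(left, 1)

key: running arc(left, 1) before spin(left) would end elsewhere — order is forced
from: x=-2 y=-2 heading=E
step 1 (spin(left)): x=-2 y=-2 heading=N
step 2 (arc(left, 1)): x=-3 y=-1 heading=W
all 16 alternatives checked — unique.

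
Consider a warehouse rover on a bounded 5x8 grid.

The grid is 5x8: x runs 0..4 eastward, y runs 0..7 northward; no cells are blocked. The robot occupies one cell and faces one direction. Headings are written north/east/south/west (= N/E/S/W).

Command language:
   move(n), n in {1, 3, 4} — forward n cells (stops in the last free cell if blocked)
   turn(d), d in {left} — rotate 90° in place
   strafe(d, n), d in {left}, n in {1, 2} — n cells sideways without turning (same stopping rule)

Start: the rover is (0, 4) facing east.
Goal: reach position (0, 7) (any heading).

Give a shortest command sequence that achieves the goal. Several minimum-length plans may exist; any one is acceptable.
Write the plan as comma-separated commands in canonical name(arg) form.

strafe(left, 2), strafe(left, 2)

initial: (0, 4) facing east
1. strafe(left, 2) → (0, 6) facing east
2. strafe(left, 2) → (0, 7) facing east
shorter routes all fall short; 2 is best.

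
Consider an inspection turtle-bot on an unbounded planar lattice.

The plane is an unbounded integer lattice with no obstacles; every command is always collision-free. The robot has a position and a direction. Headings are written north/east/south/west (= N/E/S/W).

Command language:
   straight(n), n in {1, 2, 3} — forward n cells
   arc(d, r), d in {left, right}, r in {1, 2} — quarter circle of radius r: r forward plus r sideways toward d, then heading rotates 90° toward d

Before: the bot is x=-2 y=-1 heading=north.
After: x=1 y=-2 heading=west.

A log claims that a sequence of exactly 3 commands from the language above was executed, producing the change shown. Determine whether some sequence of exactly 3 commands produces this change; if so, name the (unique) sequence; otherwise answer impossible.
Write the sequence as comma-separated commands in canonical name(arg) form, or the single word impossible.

key: order matters: swapping arc(right, 2) and arc(right, 1) lands elsewhere
start: x=-2 y=-1 heading=north
1. arc(right, 2) → x=0 y=1 heading=east
2. arc(right, 2) → x=2 y=-1 heading=south
3. arc(right, 1) → x=1 y=-2 heading=west
no other 3-command option fits: unique.

arc(right, 2), arc(right, 2), arc(right, 1)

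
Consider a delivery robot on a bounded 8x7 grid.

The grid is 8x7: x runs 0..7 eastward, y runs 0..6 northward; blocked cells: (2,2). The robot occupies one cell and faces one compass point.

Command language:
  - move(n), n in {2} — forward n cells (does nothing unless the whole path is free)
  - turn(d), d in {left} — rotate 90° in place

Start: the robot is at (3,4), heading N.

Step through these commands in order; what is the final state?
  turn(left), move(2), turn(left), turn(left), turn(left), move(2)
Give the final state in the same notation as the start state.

t0: at (3,4), heading N
1. turn(left) → at (3,4), heading W
2. move(2) → at (1,4), heading W
3. turn(left) → at (1,4), heading S
4. turn(left) → at (1,4), heading E
5. turn(left) → at (1,4), heading N
6. move(2) → at (1,6), heading N

at (1,6), heading N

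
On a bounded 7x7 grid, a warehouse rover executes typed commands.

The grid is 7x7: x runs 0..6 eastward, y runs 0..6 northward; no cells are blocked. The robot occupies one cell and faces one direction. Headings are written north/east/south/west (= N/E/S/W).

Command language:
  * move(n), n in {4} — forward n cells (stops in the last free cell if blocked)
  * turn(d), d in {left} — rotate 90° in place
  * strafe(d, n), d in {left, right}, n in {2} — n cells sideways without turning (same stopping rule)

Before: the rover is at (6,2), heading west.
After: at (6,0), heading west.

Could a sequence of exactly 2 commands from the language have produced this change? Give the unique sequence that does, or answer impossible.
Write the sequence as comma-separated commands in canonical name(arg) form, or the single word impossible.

strafe(left, 2), strafe(left, 2)

key: heading stays W — no command in the sequence turns
start: at (6,2), heading west
1. strafe(left, 2) → at (6,0), heading west
2. strafe(left, 2) → at (6,0), heading west
no other 2-command option fits: unique.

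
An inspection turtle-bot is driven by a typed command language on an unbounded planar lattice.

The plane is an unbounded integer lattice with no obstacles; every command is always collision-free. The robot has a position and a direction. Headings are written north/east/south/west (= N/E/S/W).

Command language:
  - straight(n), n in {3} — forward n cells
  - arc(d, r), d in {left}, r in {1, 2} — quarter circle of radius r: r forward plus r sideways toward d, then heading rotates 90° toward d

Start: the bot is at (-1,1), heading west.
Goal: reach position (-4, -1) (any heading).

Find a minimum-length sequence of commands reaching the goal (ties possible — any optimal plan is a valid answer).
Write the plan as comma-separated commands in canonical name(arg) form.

from: at (-1,1), heading west
1. straight(3) → at (-4,1), heading west
2. arc(left, 1) → at (-5,0), heading south
3. arc(left, 1) → at (-4,-1), heading east
shorter routes all fall short; 3 is best.

straight(3), arc(left, 1), arc(left, 1)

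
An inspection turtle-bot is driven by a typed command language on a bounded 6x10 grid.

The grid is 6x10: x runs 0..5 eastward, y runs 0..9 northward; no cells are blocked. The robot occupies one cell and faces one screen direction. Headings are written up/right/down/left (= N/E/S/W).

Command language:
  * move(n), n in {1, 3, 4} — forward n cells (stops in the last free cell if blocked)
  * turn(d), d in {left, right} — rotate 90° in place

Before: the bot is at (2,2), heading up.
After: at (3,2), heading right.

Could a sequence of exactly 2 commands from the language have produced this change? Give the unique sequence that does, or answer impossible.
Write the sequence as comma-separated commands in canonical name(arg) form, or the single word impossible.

turn(right), move(1)

key: running move(1) before turn(right) would end elsewhere — order is forced
from: at (2,2), heading up
step 1 (turn(right)): at (2,2), heading right
step 2 (move(1)): at (3,2), heading right
no rival 2-sequence matches.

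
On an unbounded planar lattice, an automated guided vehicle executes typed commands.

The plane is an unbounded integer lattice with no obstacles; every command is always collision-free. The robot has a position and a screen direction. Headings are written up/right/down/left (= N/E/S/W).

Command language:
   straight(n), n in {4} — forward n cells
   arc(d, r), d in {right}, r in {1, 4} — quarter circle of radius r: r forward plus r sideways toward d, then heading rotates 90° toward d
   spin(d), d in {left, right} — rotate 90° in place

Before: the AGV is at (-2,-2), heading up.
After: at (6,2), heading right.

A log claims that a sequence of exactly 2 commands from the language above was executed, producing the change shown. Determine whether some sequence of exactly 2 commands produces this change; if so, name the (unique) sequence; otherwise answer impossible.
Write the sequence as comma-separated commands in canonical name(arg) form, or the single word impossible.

key: position moved to (6,2) AND the heading swung to E — translation plus rotation needed
start: at (-2,-2), heading up
[1] after arc(right, 4): at (2,2), heading right
[2] after straight(4): at (6,2), heading right
no other 2-command option fits: unique.

arc(right, 4), straight(4)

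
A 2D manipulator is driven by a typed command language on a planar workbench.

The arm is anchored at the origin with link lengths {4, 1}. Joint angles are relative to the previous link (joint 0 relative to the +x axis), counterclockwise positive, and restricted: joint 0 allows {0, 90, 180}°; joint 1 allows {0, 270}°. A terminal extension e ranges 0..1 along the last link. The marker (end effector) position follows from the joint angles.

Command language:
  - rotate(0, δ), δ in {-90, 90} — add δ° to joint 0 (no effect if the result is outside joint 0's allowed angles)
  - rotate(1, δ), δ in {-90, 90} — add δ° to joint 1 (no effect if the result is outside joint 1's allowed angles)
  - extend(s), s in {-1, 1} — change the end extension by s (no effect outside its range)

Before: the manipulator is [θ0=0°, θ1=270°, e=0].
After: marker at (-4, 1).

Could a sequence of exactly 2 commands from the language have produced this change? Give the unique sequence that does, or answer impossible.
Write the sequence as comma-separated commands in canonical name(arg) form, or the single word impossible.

initial: [θ0=0°, θ1=270°, e=0]
t=1 rotate(0, 90) ⇒ [θ0=90°, θ1=270°, e=0]
t=2 rotate(0, 90) ⇒ [θ0=180°, θ1=270°, e=0]
uniquely the one of 36 2-step routes that fits.

rotate(0, 90), rotate(0, 90)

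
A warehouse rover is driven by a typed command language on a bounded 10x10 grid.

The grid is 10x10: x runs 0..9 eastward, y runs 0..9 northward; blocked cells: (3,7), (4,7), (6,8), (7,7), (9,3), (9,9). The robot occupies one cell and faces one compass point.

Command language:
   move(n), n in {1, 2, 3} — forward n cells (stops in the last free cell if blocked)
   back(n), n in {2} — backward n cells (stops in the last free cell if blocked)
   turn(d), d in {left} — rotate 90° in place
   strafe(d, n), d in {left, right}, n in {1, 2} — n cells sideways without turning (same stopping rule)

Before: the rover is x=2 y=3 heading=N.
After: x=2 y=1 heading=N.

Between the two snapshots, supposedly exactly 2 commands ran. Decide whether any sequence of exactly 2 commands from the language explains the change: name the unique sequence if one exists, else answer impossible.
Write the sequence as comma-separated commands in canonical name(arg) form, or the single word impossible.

impossible

all 81 sequences checked — none match.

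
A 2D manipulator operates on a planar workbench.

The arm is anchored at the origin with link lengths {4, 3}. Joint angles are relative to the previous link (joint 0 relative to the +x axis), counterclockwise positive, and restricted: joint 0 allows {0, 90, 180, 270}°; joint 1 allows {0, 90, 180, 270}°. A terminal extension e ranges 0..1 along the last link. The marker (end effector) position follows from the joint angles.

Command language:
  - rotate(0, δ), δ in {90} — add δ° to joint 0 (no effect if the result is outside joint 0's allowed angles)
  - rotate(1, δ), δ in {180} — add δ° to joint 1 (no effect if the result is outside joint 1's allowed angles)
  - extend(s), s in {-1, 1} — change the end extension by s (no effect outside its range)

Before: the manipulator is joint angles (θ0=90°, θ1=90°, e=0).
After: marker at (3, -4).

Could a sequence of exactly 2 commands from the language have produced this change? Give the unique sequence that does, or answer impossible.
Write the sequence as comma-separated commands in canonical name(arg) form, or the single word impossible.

initial: joint angles (θ0=90°, θ1=90°, e=0)
1. rotate(0, 90) → joint angles (θ0=180°, θ1=90°, e=0)
2. rotate(0, 90) → joint angles (θ0=270°, θ1=90°, e=0)
all 16 alternatives checked — unique.

rotate(0, 90), rotate(0, 90)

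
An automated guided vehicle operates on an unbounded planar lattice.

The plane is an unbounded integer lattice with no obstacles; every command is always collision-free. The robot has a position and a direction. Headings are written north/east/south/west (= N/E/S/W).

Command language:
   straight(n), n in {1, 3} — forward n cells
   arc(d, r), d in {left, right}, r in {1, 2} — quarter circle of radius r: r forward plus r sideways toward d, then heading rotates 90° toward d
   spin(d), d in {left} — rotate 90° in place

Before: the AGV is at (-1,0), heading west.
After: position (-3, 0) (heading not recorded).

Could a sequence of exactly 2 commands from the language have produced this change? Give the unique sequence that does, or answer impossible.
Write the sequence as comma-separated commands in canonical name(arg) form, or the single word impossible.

from: at (-1,0), heading west
step 1 (straight(1)): at (-2,0), heading west
step 2 (straight(1)): at (-3,0), heading west
all 49 alternatives checked — unique.

straight(1), straight(1)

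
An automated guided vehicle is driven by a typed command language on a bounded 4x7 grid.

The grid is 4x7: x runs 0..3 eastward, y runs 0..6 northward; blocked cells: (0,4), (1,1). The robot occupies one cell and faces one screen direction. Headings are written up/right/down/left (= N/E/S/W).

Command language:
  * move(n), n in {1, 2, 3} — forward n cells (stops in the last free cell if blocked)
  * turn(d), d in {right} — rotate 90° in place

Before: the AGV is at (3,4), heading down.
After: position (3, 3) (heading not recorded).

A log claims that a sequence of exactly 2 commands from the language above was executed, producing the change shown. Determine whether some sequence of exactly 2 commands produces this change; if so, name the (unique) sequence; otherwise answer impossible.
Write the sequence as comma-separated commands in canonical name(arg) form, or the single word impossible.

move(1), turn(right)

key: order matters: swapping move(1) and turn(right) lands elsewhere
t0: at (3,4), heading down
t=1 move(1) ⇒ at (3,3), heading down
t=2 turn(right) ⇒ at (3,3), heading left
all 16 alternatives checked — unique.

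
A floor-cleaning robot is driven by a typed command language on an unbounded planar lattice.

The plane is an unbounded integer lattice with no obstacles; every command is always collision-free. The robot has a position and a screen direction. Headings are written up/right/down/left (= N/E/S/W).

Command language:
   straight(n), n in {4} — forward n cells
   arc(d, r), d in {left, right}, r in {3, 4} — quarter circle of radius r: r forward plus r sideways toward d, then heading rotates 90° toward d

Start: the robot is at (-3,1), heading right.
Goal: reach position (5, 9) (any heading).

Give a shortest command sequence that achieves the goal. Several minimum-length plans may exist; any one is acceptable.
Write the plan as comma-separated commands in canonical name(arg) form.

arc(left, 4), arc(right, 4)

begin: at (-3,1), heading right
1. arc(left, 4) → at (1,5), heading up
2. arc(right, 4) → at (5,9), heading right
shorter routes all fall short; 2 is best.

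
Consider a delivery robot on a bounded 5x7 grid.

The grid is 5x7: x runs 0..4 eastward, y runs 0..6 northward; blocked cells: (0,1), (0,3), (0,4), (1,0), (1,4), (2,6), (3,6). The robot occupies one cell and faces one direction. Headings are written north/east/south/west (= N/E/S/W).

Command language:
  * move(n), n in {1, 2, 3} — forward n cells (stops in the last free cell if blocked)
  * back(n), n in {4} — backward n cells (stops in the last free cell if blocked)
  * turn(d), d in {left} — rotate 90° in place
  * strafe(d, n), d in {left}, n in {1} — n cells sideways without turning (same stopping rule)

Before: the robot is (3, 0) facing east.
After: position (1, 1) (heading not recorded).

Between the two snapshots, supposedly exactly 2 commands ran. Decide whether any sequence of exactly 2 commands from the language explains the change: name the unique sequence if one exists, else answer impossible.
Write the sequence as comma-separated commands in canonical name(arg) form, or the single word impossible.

key: order matters: swapping strafe(left, 1) and back(4) lands elsewhere
begin: (3, 0) facing east
[1] after strafe(left, 1): (3, 1) facing east
[2] after back(4): (1, 1) facing east
no rival 2-sequence matches.

strafe(left, 1), back(4)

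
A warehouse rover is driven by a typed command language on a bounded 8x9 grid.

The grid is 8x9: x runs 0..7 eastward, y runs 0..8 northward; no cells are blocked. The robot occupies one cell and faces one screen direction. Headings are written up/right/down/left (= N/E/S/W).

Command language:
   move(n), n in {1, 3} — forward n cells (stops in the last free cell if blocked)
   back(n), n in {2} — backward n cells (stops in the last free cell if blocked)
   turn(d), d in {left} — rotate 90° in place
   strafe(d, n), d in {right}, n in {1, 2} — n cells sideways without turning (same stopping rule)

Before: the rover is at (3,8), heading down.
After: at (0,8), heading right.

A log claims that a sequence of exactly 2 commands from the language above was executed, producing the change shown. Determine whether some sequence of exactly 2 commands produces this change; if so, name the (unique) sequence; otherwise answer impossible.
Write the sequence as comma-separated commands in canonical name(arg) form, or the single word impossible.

no 2-step route produces this change.

impossible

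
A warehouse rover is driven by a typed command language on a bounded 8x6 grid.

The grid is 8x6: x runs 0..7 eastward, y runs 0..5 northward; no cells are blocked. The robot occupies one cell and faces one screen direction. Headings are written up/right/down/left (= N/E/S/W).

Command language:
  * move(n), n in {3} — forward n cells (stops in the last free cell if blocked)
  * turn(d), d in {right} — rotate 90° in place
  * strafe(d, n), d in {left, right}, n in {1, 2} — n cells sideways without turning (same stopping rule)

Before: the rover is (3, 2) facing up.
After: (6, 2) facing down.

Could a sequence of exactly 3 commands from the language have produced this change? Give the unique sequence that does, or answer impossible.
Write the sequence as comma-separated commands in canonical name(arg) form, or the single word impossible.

turn(right), move(3), turn(right)

key: cell and facing (now S) both changed — the 3 commands mix motion and turning
begin: (3, 2) facing up
1. turn(right) → (3, 2) facing right
2. move(3) → (6, 2) facing right
3. turn(right) → (6, 2) facing down
no rival 3-sequence matches.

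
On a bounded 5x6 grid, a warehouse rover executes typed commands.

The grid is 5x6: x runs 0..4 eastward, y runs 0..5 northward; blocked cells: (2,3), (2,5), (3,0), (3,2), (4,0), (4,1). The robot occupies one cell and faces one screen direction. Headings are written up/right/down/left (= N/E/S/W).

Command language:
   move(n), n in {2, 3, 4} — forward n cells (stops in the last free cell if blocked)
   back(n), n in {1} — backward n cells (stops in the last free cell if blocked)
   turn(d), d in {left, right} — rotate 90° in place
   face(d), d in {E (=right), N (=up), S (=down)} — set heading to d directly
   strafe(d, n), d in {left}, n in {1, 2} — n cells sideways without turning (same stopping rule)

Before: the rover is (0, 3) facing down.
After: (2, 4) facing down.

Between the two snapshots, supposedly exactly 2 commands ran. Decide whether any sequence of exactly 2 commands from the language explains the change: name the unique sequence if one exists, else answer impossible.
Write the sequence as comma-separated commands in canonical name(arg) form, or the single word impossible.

back(1), strafe(left, 2)

key: order matters: swapping back(1) and strafe(left, 2) lands elsewhere
from: (0, 3) facing down
t=1 back(1) ⇒ (0, 4) facing down
t=2 strafe(left, 2) ⇒ (2, 4) facing down
no other 2-command option fits: unique.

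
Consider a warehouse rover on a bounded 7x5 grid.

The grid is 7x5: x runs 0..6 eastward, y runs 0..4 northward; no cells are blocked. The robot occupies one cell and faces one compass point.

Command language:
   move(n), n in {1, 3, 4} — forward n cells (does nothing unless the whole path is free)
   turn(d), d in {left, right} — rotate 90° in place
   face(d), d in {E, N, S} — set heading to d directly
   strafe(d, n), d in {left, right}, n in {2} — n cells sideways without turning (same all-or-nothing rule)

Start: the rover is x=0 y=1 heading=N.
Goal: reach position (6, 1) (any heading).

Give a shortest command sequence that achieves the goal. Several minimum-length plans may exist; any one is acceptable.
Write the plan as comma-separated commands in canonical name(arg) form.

start: x=0 y=1 heading=N
[1] after strafe(right, 2): x=2 y=1 heading=N
[2] after strafe(right, 2): x=4 y=1 heading=N
[3] after strafe(right, 2): x=6 y=1 heading=N
minimal: 3 command(s), checked below 3.

strafe(right, 2), strafe(right, 2), strafe(right, 2)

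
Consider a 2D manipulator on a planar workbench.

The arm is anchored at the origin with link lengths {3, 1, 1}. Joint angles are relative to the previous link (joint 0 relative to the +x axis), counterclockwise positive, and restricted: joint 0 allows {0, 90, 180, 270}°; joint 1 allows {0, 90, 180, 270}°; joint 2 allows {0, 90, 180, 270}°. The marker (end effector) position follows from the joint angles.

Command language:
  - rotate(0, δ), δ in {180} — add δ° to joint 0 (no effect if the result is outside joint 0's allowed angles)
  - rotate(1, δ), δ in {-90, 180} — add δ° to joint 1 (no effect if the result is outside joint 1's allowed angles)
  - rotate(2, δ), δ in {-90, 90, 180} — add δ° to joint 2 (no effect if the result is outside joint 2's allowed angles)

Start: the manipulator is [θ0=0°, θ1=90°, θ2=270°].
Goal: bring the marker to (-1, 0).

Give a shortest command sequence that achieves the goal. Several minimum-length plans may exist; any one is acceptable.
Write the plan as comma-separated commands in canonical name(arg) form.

start: [θ0=0°, θ1=90°, θ2=270°]
[1] after rotate(1, -90): [θ0=0°, θ1=0°, θ2=270°]
[2] after rotate(0, 180): [θ0=180°, θ1=0°, θ2=270°]
[3] after rotate(1, 180): [θ0=180°, θ1=180°, θ2=270°]
[4] after rotate(2, 90): [θ0=180°, θ1=180°, θ2=0°]
shorter routes all fall short; 4 is best.

rotate(1, -90), rotate(0, 180), rotate(1, 180), rotate(2, 90)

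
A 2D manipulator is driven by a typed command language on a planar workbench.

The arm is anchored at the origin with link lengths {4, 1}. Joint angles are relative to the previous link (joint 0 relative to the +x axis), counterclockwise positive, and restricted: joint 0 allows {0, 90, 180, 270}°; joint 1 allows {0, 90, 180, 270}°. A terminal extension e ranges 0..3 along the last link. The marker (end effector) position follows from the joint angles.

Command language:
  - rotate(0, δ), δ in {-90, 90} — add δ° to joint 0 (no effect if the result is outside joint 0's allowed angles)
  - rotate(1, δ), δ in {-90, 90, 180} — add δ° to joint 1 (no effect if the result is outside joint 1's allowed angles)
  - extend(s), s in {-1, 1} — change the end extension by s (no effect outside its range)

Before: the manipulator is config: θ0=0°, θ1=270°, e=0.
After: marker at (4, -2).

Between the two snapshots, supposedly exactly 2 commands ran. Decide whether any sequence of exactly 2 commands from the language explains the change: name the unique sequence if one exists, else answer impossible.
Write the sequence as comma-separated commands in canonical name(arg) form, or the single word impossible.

key: running extend(1) before extend(-1) would end elsewhere — order is forced
initial: config: θ0=0°, θ1=270°, e=0
1. extend(-1) → config: θ0=0°, θ1=270°, e=0
2. extend(1) → config: θ0=0°, θ1=270°, e=1
no other 2-command option fits: unique.

extend(-1), extend(1)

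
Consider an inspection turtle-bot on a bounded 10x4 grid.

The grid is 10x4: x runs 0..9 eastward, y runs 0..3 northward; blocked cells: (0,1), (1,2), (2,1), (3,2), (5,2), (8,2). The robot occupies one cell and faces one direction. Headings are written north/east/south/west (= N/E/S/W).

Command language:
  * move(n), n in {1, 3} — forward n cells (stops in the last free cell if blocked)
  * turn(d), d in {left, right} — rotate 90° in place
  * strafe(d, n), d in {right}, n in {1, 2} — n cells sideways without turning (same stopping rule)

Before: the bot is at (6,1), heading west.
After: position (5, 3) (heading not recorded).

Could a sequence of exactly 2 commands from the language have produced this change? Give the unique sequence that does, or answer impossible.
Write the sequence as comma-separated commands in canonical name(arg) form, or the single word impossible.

key: order matters: swapping strafe(right, 2) and move(1) lands elsewhere
begin: at (6,1), heading west
1. strafe(right, 2) → at (6,3), heading west
2. move(1) → at (5,3), heading west
no rival 2-sequence matches.

strafe(right, 2), move(1)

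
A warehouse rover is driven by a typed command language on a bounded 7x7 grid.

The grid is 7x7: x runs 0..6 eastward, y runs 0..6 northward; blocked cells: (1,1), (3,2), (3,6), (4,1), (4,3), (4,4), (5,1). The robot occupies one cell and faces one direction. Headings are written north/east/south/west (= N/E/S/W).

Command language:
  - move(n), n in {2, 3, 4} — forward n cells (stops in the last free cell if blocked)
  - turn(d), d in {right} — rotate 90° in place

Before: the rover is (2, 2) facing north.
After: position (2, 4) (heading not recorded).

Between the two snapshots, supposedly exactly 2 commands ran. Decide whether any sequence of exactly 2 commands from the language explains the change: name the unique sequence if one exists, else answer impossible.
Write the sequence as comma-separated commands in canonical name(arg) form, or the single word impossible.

move(2), turn(right)

key: order matters: swapping move(2) and turn(right) lands elsewhere
t0: (2, 2) facing north
1. move(2) → (2, 4) facing north
2. turn(right) → (2, 4) facing east
all 16 alternatives checked — unique.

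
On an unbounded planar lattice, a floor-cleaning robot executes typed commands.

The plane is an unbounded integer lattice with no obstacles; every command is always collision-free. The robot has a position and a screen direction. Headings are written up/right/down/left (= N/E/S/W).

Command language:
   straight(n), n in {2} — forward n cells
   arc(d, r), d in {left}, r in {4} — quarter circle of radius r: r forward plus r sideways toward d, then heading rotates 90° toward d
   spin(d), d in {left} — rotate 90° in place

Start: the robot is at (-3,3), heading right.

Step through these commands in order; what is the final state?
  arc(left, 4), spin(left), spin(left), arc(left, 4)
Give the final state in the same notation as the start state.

at (5,3), heading right

from: at (-3,3), heading right
1. arc(left, 4) → at (1,7), heading up
2. spin(left) → at (1,7), heading left
3. spin(left) → at (1,7), heading down
4. arc(left, 4) → at (5,3), heading right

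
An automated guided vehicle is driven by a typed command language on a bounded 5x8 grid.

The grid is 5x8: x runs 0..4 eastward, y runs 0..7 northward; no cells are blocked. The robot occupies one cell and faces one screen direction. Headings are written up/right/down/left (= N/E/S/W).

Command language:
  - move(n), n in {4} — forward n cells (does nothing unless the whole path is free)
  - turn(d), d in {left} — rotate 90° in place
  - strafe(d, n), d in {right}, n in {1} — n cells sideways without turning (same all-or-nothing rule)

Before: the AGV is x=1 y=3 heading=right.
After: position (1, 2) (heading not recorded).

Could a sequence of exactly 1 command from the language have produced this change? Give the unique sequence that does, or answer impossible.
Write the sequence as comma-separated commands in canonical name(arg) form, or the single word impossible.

from: x=1 y=3 heading=right
step 1 (strafe(right, 1)): x=1 y=2 heading=right
uniquely the one of 3 1-step routes that fits.

strafe(right, 1)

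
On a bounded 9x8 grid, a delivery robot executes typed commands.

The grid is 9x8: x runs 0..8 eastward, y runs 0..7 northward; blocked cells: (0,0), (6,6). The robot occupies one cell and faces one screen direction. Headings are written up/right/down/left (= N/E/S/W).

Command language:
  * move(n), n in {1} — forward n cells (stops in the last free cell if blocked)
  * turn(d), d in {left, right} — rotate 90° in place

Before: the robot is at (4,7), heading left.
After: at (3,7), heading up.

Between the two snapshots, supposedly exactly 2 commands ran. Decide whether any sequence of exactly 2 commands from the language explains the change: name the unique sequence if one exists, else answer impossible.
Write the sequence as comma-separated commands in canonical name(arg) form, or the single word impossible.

key: position moved to (3,7) AND the heading swung to N — translation plus rotation needed
initial: at (4,7), heading left
step 1 (move(1)): at (3,7), heading left
step 2 (turn(right)): at (3,7), heading up
uniquely the one of 9 2-step routes that fits.

move(1), turn(right)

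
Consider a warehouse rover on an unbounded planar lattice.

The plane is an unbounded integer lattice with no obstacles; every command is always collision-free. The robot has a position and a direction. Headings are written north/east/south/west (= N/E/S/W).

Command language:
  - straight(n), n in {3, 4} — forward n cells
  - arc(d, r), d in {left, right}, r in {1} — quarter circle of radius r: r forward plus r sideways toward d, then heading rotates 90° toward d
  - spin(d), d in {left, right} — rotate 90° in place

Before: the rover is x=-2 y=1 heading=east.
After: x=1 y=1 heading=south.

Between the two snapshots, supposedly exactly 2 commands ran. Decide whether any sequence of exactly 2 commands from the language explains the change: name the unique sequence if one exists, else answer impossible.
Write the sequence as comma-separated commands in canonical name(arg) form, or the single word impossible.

straight(3), spin(right)

key: order matters: swapping straight(3) and spin(right) lands elsewhere
t0: x=-2 y=1 heading=east
step 1 (straight(3)): x=1 y=1 heading=east
step 2 (spin(right)): x=1 y=1 heading=south
no rival 2-sequence matches.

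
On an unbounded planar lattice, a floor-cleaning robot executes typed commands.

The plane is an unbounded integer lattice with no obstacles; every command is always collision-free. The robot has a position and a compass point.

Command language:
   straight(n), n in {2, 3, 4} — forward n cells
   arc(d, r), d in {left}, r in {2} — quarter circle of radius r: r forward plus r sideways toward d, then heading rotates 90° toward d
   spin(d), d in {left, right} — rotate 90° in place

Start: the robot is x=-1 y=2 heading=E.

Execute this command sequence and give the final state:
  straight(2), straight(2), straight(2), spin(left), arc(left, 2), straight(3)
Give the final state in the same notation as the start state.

from: x=-1 y=2 heading=E
step 1 (straight(2)): x=1 y=2 heading=E
step 2 (straight(2)): x=3 y=2 heading=E
step 3 (straight(2)): x=5 y=2 heading=E
step 4 (spin(left)): x=5 y=2 heading=N
step 5 (arc(left, 2)): x=3 y=4 heading=W
step 6 (straight(3)): x=0 y=4 heading=W

x=0 y=4 heading=W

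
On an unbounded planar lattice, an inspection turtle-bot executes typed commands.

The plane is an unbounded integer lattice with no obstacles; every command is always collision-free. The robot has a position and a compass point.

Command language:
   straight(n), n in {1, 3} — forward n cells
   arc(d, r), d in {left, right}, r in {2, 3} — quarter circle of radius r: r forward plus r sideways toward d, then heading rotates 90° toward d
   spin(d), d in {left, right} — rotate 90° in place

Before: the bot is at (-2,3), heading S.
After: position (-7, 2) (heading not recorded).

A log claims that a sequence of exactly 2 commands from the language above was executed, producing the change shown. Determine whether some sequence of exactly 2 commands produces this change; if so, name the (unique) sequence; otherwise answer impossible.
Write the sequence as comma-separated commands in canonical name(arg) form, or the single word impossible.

arc(right, 3), arc(right, 2)

key: order matters: swapping arc(right, 3) and arc(right, 2) lands elsewhere
start: at (-2,3), heading S
1. arc(right, 3) → at (-5,0), heading W
2. arc(right, 2) → at (-7,2), heading N
no rival 2-sequence matches.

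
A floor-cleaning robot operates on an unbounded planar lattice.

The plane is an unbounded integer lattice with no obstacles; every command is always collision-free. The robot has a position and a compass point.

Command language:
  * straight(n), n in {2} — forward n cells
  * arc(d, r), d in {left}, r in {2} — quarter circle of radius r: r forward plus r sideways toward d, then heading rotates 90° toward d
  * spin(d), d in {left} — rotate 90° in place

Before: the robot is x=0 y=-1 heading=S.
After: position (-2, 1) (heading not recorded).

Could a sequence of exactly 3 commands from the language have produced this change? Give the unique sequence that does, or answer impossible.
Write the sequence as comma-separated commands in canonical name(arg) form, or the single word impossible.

key: order matters: swapping spin(left) and arc(left, 2) lands elsewhere
start: x=0 y=-1 heading=S
step 1 (spin(left)): x=0 y=-1 heading=E
step 2 (spin(left)): x=0 y=-1 heading=N
step 3 (arc(left, 2)): x=-2 y=1 heading=W
no rival 3-sequence matches.

spin(left), spin(left), arc(left, 2)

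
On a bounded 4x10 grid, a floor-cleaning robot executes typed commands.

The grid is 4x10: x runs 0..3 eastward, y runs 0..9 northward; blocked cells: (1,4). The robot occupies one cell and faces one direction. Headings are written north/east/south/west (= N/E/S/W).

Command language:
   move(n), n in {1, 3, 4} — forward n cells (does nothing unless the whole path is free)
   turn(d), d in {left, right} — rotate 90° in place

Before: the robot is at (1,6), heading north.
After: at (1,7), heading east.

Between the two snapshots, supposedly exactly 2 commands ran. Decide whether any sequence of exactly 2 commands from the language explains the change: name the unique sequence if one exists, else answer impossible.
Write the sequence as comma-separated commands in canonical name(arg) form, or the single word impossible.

move(1), turn(right)

key: running turn(right) before move(1) would end elsewhere — order is forced
start: at (1,6), heading north
step 1 (move(1)): at (1,7), heading north
step 2 (turn(right)): at (1,7), heading east
no other 2-command option fits: unique.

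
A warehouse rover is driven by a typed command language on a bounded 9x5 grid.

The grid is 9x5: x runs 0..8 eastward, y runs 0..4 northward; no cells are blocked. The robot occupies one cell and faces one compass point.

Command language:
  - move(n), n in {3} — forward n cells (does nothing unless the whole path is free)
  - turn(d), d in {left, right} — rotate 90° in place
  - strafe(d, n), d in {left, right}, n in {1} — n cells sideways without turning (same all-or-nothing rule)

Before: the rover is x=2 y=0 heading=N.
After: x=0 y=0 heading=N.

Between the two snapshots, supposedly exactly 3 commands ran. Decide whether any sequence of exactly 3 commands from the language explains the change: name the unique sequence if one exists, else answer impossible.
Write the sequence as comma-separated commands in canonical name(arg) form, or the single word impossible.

key: the third strafe(left, 1) would leave the grid, so it does nothing
from: x=2 y=0 heading=N
t=1 strafe(left, 1) ⇒ x=1 y=0 heading=N
t=2 strafe(left, 1) ⇒ x=0 y=0 heading=N
t=3 strafe(left, 1) ⇒ x=0 y=0 heading=N
no rival 3-sequence matches.

strafe(left, 1), strafe(left, 1), strafe(left, 1)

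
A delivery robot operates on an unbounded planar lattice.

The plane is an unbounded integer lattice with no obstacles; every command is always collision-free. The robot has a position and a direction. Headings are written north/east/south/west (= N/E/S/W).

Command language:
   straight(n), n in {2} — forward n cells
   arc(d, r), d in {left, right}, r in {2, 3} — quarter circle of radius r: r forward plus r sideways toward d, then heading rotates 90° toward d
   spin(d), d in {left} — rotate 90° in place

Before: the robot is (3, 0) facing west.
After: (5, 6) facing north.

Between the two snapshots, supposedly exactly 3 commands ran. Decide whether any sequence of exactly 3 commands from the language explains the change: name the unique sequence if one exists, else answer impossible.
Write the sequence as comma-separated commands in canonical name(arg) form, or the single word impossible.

key: running arc(left, 2) before arc(right, 2) would end elsewhere — order is forced
from: (3, 0) facing west
t=1 arc(right, 2) ⇒ (1, 2) facing north
t=2 arc(right, 2) ⇒ (3, 4) facing east
t=3 arc(left, 2) ⇒ (5, 6) facing north
no rival 3-sequence matches.

arc(right, 2), arc(right, 2), arc(left, 2)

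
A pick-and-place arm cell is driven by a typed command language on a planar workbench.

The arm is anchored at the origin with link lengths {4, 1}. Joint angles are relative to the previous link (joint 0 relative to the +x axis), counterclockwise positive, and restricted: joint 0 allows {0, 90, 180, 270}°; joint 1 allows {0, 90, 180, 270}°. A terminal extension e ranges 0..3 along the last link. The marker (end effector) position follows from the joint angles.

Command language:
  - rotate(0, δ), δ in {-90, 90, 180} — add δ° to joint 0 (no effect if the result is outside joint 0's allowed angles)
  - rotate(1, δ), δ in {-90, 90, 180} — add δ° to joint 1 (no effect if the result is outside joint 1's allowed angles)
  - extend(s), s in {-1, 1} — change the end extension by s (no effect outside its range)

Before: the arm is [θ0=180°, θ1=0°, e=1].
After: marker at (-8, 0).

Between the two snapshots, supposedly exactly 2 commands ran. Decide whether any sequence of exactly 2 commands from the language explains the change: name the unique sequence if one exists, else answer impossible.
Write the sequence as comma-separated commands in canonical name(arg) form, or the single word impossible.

t0: [θ0=180°, θ1=0°, e=1]
1. extend(1) → [θ0=180°, θ1=0°, e=2]
2. extend(1) → [θ0=180°, θ1=0°, e=3]
no other 2-command option fits: unique.

extend(1), extend(1)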